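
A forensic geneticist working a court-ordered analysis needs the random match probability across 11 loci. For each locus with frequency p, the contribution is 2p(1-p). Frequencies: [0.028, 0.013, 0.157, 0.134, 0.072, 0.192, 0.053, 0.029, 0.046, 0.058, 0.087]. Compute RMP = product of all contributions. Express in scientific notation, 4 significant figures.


Computing RMP for 11 loci:
Locus 1: 2 * 0.028 * 0.972 = 0.054432
Locus 2: 2 * 0.013 * 0.987 = 0.025662
Locus 3: 2 * 0.157 * 0.843 = 0.264702
Locus 4: 2 * 0.134 * 0.866 = 0.232088
Locus 5: 2 * 0.072 * 0.928 = 0.133632
Locus 6: 2 * 0.192 * 0.808 = 0.310272
Locus 7: 2 * 0.053 * 0.947 = 0.100382
Locus 8: 2 * 0.029 * 0.971 = 0.056318
Locus 9: 2 * 0.046 * 0.954 = 0.087768
Locus 10: 2 * 0.058 * 0.942 = 0.109272
Locus 11: 2 * 0.087 * 0.913 = 0.158862
RMP = 3.065e-11

3.065e-11


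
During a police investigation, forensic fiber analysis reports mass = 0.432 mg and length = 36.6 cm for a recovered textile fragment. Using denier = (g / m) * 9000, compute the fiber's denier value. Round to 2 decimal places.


Denier calculation:
Mass in grams = 0.432 mg / 1000 = 0.000432 g
Length in meters = 36.6 cm / 100 = 0.366 m
Linear density = mass / length = 0.000432 / 0.366 = 0.00118033 g/m
Denier = (g/m) * 9000 = 0.00118033 * 9000 = 10.62

10.62


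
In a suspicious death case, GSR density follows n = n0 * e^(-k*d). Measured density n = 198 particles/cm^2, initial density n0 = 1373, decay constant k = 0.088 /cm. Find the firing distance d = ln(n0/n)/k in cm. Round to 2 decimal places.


GSR distance calculation:
n0/n = 1373 / 198 = 6.934343
ln(n0/n) = 1.936486
d = 1.936486 / 0.088 = 22.01 cm

22.01


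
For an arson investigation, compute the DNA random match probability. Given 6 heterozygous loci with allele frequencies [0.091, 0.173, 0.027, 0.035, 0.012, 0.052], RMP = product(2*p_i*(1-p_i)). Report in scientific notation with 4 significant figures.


Computing RMP for 6 loci:
Locus 1: 2 * 0.091 * 0.909 = 0.165438
Locus 2: 2 * 0.173 * 0.827 = 0.286142
Locus 3: 2 * 0.027 * 0.973 = 0.052542
Locus 4: 2 * 0.035 * 0.965 = 0.06755
Locus 5: 2 * 0.012 * 0.988 = 0.023712
Locus 6: 2 * 0.052 * 0.948 = 0.098592
RMP = 3.928e-07

3.928e-07


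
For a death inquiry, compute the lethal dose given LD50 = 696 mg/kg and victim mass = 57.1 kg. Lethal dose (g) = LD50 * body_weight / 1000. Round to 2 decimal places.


Lethal dose calculation:
Lethal dose = LD50 * body_weight / 1000
= 696 * 57.1 / 1000
= 39741.6 / 1000
= 39.74 g

39.74


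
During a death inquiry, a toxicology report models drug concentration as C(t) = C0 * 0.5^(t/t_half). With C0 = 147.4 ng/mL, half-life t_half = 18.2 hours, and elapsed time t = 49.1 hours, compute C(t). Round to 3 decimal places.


Drug concentration decay:
Number of half-lives = t / t_half = 49.1 / 18.2 = 2.697802
Decay factor = 0.5^2.697802 = 0.15412769
C(t) = 147.4 * 0.15412769 = 22.718 ng/mL

22.718


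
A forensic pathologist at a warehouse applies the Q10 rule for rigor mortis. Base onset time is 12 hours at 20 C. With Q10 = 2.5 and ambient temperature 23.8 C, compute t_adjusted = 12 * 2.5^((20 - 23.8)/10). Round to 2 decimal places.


Rigor mortis time adjustment:
Exponent = (T_ref - T_actual) / 10 = (20 - 23.8) / 10 = -0.38
Q10 factor = 2.5^-0.38 = 0.70596
t_adjusted = 12 * 0.70596 = 8.47 hours

8.47


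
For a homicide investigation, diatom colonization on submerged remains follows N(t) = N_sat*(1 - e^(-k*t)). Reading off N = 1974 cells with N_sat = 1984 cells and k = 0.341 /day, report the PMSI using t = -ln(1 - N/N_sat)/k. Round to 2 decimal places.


PMSI from diatom colonization curve:
N / N_sat = 1974 / 1984 = 0.99496
1 - N/N_sat = 0.00504
ln(1 - N/N_sat) = -5.290349
t = -ln(1 - N/N_sat) / k = -(-5.290349) / 0.341 = 15.51 days

15.51


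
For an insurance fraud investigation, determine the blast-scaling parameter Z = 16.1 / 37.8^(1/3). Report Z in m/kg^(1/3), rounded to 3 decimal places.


Scaled distance calculation:
W^(1/3) = 37.8^(1/3) = 3.356067
Z = R / W^(1/3) = 16.1 / 3.356067
Z = 4.797 m/kg^(1/3)

4.797


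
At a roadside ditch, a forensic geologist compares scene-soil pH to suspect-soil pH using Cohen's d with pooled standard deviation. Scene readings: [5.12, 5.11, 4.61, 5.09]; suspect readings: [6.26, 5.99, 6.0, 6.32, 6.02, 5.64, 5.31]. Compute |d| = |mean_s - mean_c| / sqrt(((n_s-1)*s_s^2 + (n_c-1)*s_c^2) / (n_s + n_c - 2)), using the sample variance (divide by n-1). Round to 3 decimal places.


Pooled-variance Cohen's d for soil pH comparison:
Scene mean = 19.93 / 4 = 4.9825
Suspect mean = 41.54 / 7 = 5.934286
Scene sample variance s_s^2 = 0.061825
Suspect sample variance s_c^2 = 0.124329
Pooled variance = ((n_s-1)*s_s^2 + (n_c-1)*s_c^2) / (n_s + n_c - 2) = 0.103494
Pooled SD = sqrt(0.103494) = 0.321705
Mean difference = -0.951786
|d| = |-0.951786| / 0.321705 = 2.959

2.959


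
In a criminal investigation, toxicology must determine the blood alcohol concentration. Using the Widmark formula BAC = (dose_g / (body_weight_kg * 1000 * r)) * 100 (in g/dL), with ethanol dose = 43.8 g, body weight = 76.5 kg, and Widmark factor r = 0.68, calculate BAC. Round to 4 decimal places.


Applying the Widmark formula:
BAC = (dose_g / (body_wt * 1000 * r)) * 100
Denominator = 76.5 * 1000 * 0.68 = 52020
BAC = (43.8 / 52020) * 100
BAC = 0.0842 g/dL

0.0842


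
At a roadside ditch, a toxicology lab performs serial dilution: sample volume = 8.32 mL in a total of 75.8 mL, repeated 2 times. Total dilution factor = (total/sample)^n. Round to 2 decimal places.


Dilution factor calculation:
Single dilution = V_total / V_sample = 75.8 / 8.32 ≈ 9.110577
Number of dilutions = 2
Total DF = (75.8 / 8.32)^2 (full precision, rounded at the end) = 83.00

83.00


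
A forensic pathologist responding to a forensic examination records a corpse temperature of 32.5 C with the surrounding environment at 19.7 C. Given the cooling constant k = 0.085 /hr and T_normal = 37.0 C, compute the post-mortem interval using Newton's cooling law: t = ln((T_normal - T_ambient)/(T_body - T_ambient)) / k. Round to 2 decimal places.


Using Newton's law of cooling:
t = ln((T_normal - T_ambient) / (T_body - T_ambient)) / k
T_normal - T_ambient = 17.3
T_body - T_ambient = 12.8
Ratio = 1.351562
ln(ratio) = 0.301261
t = 0.301261 / 0.085 = 3.54 hours

3.54


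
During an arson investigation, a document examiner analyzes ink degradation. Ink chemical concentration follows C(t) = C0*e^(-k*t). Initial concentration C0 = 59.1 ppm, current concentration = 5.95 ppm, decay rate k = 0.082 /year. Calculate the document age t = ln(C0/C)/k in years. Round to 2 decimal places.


Document age estimation:
C0/C = 59.1 / 5.95 = 9.932773
ln(C0/C) = 2.29584
t = 2.29584 / 0.082 = 28.00 years

28.00


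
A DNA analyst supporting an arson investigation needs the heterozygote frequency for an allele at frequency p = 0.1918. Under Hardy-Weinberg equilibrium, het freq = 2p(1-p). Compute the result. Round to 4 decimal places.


Hardy-Weinberg heterozygote frequency:
q = 1 - p = 1 - 0.1918 = 0.8082
2pq = 2 * 0.1918 * 0.8082 = 0.3100

0.3100


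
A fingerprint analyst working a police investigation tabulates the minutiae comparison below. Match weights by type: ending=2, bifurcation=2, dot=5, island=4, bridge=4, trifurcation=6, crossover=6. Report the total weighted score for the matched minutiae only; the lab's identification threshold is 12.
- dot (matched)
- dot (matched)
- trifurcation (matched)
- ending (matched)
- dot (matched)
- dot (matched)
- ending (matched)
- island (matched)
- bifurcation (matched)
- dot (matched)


Weighted minutiae match score:
  dot: matched, +5 (running total 5)
  dot: matched, +5 (running total 10)
  trifurcation: matched, +6 (running total 16)
  ending: matched, +2 (running total 18)
  dot: matched, +5 (running total 23)
  dot: matched, +5 (running total 28)
  ending: matched, +2 (running total 30)
  island: matched, +4 (running total 34)
  bifurcation: matched, +2 (running total 36)
  dot: matched, +5 (running total 41)
Total score = 41
Threshold = 12; verdict = identification

41


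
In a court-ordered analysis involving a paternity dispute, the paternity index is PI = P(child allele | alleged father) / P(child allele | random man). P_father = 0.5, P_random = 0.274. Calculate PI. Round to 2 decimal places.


Paternity Index calculation:
PI = P(allele|father) / P(allele|random)
PI = 0.5 / 0.274
PI = 1.82

1.82


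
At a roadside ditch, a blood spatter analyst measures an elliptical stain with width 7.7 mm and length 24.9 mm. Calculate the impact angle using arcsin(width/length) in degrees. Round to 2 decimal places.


Blood spatter impact angle calculation:
width / length = 7.7 / 24.9 = 0.309237
angle = arcsin(0.309237)
angle = 18.01 degrees

18.01


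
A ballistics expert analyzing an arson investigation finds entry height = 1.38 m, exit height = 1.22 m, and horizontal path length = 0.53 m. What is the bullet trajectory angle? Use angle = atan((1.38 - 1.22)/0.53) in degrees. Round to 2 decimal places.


Bullet trajectory angle:
Height difference = 1.38 - 1.22 = 0.16 m
angle = atan(0.16 / 0.53)
angle = atan(0.301887)
angle = 16.80 degrees

16.80


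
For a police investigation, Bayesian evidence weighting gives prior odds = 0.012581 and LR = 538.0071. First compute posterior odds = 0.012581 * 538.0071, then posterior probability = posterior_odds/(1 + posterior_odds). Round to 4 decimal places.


Bayesian evidence evaluation:
Posterior odds = prior_odds * LR = 0.012581 * 538.0071 = 6.768667
Posterior probability = posterior_odds / (1 + posterior_odds)
= 6.768667 / (1 + 6.768667)
= 6.768667 / 7.768667
= 0.8713

0.8713


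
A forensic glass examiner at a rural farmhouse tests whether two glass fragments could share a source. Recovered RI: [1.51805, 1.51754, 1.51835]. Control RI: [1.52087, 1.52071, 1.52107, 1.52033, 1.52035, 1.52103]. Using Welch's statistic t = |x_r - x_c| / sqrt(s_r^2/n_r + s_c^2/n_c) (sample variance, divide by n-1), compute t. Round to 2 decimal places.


Welch's t-criterion for glass RI comparison:
Recovered mean = sum / n_r = 4.55394 / 3 = 1.51798
Control mean = sum / n_c = 9.12436 / 6 = 1.5207267
Recovered sample variance s_r^2 = 1.677e-07
Control sample variance s_c^2 = 1.05987e-07
Welch SE (unpooled) = sqrt(s_r^2/n_r + s_c^2/n_c) = sqrt(5.59e-08 + 1.76644e-08) = sqrt(7.35644e-08) = 0.000271228
|mean_r - mean_c| = 0.00274667
t = 0.00274667 / 0.000271228 = 10.13

10.13


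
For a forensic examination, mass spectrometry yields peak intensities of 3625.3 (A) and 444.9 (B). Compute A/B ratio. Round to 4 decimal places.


Spectral peak ratio:
Peak A = 3625.3 counts
Peak B = 444.9 counts
Ratio = 3625.3 / 444.9 = 8.1486

8.1486


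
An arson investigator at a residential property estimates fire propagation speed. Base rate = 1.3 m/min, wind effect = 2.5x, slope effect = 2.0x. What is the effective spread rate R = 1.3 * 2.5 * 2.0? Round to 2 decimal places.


Fire spread rate calculation:
R = R0 * wind_factor * slope_factor
= 1.3 * 2.5 * 2.0
= 3.25 * 2.0
= 6.50 m/min

6.50


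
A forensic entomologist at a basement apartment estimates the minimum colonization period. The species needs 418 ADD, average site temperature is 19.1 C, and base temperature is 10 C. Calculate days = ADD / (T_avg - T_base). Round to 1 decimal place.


Insect development time:
Effective temperature = avg_temp - T_base = 19.1 - 10 = 9.1 C
Days = ADD / effective_temp = 418 / 9.1 = 45.9 days

45.9


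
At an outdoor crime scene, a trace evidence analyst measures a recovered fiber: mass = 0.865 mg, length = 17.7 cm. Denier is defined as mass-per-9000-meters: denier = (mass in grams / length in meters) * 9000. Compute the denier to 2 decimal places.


Denier calculation:
Mass in grams = 0.865 mg / 1000 = 0.000865 g
Length in meters = 17.7 cm / 100 = 0.177 m
Linear density = mass / length = 0.000865 / 0.177 = 0.00488701 g/m
Denier = (g/m) * 9000 = 0.00488701 * 9000 = 43.98

43.98


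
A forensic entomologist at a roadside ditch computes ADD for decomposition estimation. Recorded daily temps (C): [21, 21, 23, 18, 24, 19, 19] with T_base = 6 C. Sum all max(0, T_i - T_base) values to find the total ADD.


Computing ADD day by day:
Day 1: max(0, 21 - 6) = 15
Day 2: max(0, 21 - 6) = 15
Day 3: max(0, 23 - 6) = 17
Day 4: max(0, 18 - 6) = 12
Day 5: max(0, 24 - 6) = 18
Day 6: max(0, 19 - 6) = 13
Day 7: max(0, 19 - 6) = 13
Total ADD = 103

103


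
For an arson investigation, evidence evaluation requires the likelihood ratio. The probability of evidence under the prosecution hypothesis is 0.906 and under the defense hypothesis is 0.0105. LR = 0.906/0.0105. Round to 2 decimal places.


Likelihood ratio calculation:
LR = P(E|Hp) / P(E|Hd)
LR = 0.906 / 0.0105
LR = 86.29

86.29


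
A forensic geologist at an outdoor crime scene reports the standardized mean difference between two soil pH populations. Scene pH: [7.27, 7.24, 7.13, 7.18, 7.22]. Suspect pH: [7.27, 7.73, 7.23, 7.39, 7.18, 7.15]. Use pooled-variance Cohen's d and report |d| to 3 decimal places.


Pooled-variance Cohen's d for soil pH comparison:
Scene mean = 36.04 / 5 = 7.208
Suspect mean = 43.95 / 6 = 7.325
Scene sample variance s_s^2 = 0.00297
Suspect sample variance s_c^2 = 0.04639
Pooled variance = ((n_s-1)*s_s^2 + (n_c-1)*s_c^2) / (n_s + n_c - 2) = 0.027092
Pooled SD = sqrt(0.027092) = 0.164596
Mean difference = -0.117
|d| = |-0.117| / 0.164596 = 0.711

0.711


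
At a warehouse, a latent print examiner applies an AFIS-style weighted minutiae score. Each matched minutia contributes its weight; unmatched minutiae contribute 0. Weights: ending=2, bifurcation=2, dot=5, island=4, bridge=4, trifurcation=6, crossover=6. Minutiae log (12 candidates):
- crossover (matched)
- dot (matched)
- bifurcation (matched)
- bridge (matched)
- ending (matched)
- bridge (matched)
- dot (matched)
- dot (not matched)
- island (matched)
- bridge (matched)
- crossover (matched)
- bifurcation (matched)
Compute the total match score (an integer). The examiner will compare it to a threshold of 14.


Weighted minutiae match score:
  crossover: matched, +6 (running total 6)
  dot: matched, +5 (running total 11)
  bifurcation: matched, +2 (running total 13)
  bridge: matched, +4 (running total 17)
  ending: matched, +2 (running total 19)
  bridge: matched, +4 (running total 23)
  dot: matched, +5 (running total 28)
  dot: not matched, +0
  island: matched, +4 (running total 32)
  bridge: matched, +4 (running total 36)
  crossover: matched, +6 (running total 42)
  bifurcation: matched, +2 (running total 44)
Total score = 44
Threshold = 14; verdict = identification

44


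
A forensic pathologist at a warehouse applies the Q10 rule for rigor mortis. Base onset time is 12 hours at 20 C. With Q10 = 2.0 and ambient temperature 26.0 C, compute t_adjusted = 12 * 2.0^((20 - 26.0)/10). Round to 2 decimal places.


Rigor mortis time adjustment:
Exponent = (T_ref - T_actual) / 10 = (20 - 26.0) / 10 = -0.6
Q10 factor = 2.0^-0.6 = 0.65975
t_adjusted = 12 * 0.65975 = 7.92 hours

7.92


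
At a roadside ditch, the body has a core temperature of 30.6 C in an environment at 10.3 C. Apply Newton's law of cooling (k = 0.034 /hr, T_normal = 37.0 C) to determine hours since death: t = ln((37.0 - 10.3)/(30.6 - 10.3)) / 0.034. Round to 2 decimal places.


Using Newton's law of cooling:
t = ln((T_normal - T_ambient) / (T_body - T_ambient)) / k
T_normal - T_ambient = 26.7
T_body - T_ambient = 20.3
Ratio = 1.315271
ln(ratio) = 0.274043
t = 0.274043 / 0.034 = 8.06 hours

8.06


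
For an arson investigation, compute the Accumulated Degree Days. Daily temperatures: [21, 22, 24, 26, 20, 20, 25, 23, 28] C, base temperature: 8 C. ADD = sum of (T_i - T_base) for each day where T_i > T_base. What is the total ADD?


Computing ADD day by day:
Day 1: max(0, 21 - 8) = 13
Day 2: max(0, 22 - 8) = 14
Day 3: max(0, 24 - 8) = 16
Day 4: max(0, 26 - 8) = 18
Day 5: max(0, 20 - 8) = 12
Day 6: max(0, 20 - 8) = 12
Day 7: max(0, 25 - 8) = 17
Day 8: max(0, 23 - 8) = 15
Day 9: max(0, 28 - 8) = 20
Total ADD = 137

137


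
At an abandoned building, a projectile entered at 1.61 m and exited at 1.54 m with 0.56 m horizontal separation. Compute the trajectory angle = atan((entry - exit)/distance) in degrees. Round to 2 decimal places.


Bullet trajectory angle:
Height difference = 1.61 - 1.54 = 0.07 m
angle = atan(0.07 / 0.56)
angle = atan(0.125)
angle = 7.13 degrees

7.13


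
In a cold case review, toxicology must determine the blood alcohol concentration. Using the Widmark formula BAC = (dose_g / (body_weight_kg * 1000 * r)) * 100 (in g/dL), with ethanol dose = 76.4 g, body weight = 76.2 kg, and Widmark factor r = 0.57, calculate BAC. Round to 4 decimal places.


Applying the Widmark formula:
BAC = (dose_g / (body_wt * 1000 * r)) * 100
Denominator = 76.2 * 1000 * 0.57 = 43434
BAC = (76.4 / 43434) * 100
BAC = 0.1759 g/dL

0.1759


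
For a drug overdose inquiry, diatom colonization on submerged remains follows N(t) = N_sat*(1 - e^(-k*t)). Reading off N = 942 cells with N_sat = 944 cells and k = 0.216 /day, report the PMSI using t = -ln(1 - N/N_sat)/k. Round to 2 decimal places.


PMSI from diatom colonization curve:
N / N_sat = 942 / 944 = 0.997881
1 - N/N_sat = 0.002119
ln(1 - N/N_sat) = -6.156811
t = -ln(1 - N/N_sat) / k = -(-6.156811) / 0.216 = 28.50 days

28.50


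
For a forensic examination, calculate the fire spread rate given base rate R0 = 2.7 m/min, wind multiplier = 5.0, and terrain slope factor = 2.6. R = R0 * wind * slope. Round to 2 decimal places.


Fire spread rate calculation:
R = R0 * wind_factor * slope_factor
= 2.7 * 5.0 * 2.6
= 13.5 * 2.6
= 35.10 m/min

35.10


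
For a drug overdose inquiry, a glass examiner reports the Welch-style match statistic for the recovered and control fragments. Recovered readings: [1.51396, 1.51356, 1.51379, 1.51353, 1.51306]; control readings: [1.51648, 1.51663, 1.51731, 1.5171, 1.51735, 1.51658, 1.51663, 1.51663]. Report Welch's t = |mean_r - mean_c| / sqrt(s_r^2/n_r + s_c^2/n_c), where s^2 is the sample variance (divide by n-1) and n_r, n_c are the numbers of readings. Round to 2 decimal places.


Welch's t-criterion for glass RI comparison:
Recovered mean = sum / n_r = 7.5679 / 5 = 1.51358
Control mean = sum / n_c = 12.13471 / 8 = 1.5168388
Recovered sample variance s_r^2 = 1.1545e-07
Control sample variance s_c^2 = 1.25441e-07
Welch SE (unpooled) = sqrt(s_r^2/n_r + s_c^2/n_c) = sqrt(2.309e-08 + 1.56801e-08) = sqrt(3.87701e-08) = 0.000196901
|mean_r - mean_c| = 0.00325875
t = 0.00325875 / 0.000196901 = 16.55

16.55


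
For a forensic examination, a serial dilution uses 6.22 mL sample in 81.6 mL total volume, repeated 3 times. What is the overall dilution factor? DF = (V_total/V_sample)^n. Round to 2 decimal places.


Dilution factor calculation:
Single dilution = V_total / V_sample = 81.6 / 6.22 ≈ 13.118971
Number of dilutions = 3
Total DF = (81.6 / 6.22)^3 (full precision, rounded at the end) = 2257.87

2257.87


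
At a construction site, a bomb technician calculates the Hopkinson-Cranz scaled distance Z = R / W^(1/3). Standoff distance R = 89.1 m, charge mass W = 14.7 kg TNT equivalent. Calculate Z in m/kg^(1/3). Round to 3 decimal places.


Scaled distance calculation:
W^(1/3) = 14.7^(1/3) = 2.44966
Z = R / W^(1/3) = 89.1 / 2.44966
Z = 36.372 m/kg^(1/3)

36.372


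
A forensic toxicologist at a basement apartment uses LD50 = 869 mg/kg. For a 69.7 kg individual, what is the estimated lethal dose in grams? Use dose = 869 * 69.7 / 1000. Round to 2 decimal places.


Lethal dose calculation:
Lethal dose = LD50 * body_weight / 1000
= 869 * 69.7 / 1000
= 60569.3 / 1000
= 60.57 g

60.57


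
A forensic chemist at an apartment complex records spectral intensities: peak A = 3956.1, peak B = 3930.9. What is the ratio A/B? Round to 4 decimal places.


Spectral peak ratio:
Peak A = 3956.1 counts
Peak B = 3930.9 counts
Ratio = 3956.1 / 3930.9 = 1.0064

1.0064


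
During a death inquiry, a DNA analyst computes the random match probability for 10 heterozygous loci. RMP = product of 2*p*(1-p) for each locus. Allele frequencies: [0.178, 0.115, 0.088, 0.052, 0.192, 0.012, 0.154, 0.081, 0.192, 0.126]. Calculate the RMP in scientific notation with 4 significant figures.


Computing RMP for 10 loci:
Locus 1: 2 * 0.178 * 0.822 = 0.292632
Locus 2: 2 * 0.115 * 0.885 = 0.20355
Locus 3: 2 * 0.088 * 0.912 = 0.160512
Locus 4: 2 * 0.052 * 0.948 = 0.098592
Locus 5: 2 * 0.192 * 0.808 = 0.310272
Locus 6: 2 * 0.012 * 0.988 = 0.023712
Locus 7: 2 * 0.154 * 0.846 = 0.260568
Locus 8: 2 * 0.081 * 0.919 = 0.148878
Locus 9: 2 * 0.192 * 0.808 = 0.310272
Locus 10: 2 * 0.126 * 0.874 = 0.220248
RMP = 1.838e-08

1.838e-08


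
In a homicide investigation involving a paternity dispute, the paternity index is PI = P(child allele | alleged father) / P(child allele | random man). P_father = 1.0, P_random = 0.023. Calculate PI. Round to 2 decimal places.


Paternity Index calculation:
PI = P(allele|father) / P(allele|random)
PI = 1.0 / 0.023
PI = 43.48

43.48


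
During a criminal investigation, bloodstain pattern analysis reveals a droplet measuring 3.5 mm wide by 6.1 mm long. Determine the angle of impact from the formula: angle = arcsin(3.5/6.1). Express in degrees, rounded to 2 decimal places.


Blood spatter impact angle calculation:
width / length = 3.5 / 6.1 = 0.57377
angle = arcsin(0.57377)
angle = 35.01 degrees

35.01


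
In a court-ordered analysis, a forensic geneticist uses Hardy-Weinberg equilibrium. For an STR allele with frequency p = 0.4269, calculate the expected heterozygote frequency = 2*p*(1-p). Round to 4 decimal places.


Hardy-Weinberg heterozygote frequency:
q = 1 - p = 1 - 0.4269 = 0.5731
2pq = 2 * 0.4269 * 0.5731 = 0.4893

0.4893


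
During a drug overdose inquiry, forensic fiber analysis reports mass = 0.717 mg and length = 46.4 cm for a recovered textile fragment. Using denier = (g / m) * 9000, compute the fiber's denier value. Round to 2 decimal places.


Denier calculation:
Mass in grams = 0.717 mg / 1000 = 0.000717 g
Length in meters = 46.4 cm / 100 = 0.464 m
Linear density = mass / length = 0.000717 / 0.464 = 0.00154526 g/m
Denier = (g/m) * 9000 = 0.00154526 * 9000 = 13.91

13.91


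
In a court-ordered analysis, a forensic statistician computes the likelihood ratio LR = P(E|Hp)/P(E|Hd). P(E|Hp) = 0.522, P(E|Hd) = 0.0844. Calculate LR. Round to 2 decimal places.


Likelihood ratio calculation:
LR = P(E|Hp) / P(E|Hd)
LR = 0.522 / 0.0844
LR = 6.18

6.18


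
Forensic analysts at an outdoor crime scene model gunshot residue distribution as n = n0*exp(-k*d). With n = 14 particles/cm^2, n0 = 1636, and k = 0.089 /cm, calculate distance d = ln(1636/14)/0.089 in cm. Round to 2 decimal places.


GSR distance calculation:
n0/n = 1636 / 14 = 116.857143
ln(n0/n) = 4.760952
d = 4.760952 / 0.089 = 53.49 cm

53.49


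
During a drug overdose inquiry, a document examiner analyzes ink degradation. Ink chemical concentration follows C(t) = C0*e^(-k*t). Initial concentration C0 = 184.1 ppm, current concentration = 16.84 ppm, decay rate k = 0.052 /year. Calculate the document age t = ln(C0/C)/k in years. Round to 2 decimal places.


Document age estimation:
C0/C = 184.1 / 16.84 = 10.932304
ln(C0/C) = 2.391722
t = 2.391722 / 0.052 = 45.99 years

45.99


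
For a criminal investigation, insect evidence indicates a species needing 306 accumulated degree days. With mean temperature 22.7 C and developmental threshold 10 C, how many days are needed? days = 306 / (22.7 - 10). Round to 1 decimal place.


Insect development time:
Effective temperature = avg_temp - T_base = 22.7 - 10 = 12.7 C
Days = ADD / effective_temp = 306 / 12.7 = 24.1 days

24.1


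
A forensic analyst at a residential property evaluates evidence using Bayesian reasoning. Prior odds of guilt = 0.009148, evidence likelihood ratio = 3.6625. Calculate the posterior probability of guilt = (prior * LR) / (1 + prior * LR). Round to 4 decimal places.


Bayesian evidence evaluation:
Posterior odds = prior_odds * LR = 0.009148 * 3.6625 = 0.03350455
Posterior probability = posterior_odds / (1 + posterior_odds)
= 0.03350455 / (1 + 0.03350455)
= 0.03350455 / 1.03350455
= 0.0324

0.0324


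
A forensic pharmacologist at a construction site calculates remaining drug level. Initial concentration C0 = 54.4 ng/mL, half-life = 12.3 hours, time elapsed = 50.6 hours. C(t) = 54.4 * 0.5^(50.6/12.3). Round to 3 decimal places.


Drug concentration decay:
Number of half-lives = t / t_half = 50.6 / 12.3 = 4.113821
Decay factor = 0.5^4.113821 = 0.05775858
C(t) = 54.4 * 0.05775858 = 3.142 ng/mL

3.142


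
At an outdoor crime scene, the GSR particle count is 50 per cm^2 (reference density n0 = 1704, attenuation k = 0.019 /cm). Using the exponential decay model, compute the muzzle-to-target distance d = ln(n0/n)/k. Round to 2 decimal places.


GSR distance calculation:
n0/n = 1704 / 50 = 34.08
ln(n0/n) = 3.528711
d = 3.528711 / 0.019 = 185.72 cm

185.72


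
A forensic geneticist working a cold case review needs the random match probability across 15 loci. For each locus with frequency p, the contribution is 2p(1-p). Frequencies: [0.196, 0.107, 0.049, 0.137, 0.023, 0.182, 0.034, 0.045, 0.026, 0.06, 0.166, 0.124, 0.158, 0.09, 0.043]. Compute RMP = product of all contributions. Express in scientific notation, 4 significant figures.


Computing RMP for 15 loci:
Locus 1: 2 * 0.196 * 0.804 = 0.315168
Locus 2: 2 * 0.107 * 0.893 = 0.191102
Locus 3: 2 * 0.049 * 0.951 = 0.093198
Locus 4: 2 * 0.137 * 0.863 = 0.236462
Locus 5: 2 * 0.023 * 0.977 = 0.044942
Locus 6: 2 * 0.182 * 0.818 = 0.297752
Locus 7: 2 * 0.034 * 0.966 = 0.065688
Locus 8: 2 * 0.045 * 0.955 = 0.08595
Locus 9: 2 * 0.026 * 0.974 = 0.050648
Locus 10: 2 * 0.06 * 0.94 = 0.1128
Locus 11: 2 * 0.166 * 0.834 = 0.276888
Locus 12: 2 * 0.124 * 0.876 = 0.217248
Locus 13: 2 * 0.158 * 0.842 = 0.266072
Locus 14: 2 * 0.09 * 0.91 = 0.1638
Locus 15: 2 * 0.043 * 0.957 = 0.082302
RMP = 1.236e-13

1.236e-13


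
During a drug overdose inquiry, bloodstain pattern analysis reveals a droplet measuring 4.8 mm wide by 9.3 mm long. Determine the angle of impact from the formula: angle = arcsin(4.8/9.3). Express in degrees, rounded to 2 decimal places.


Blood spatter impact angle calculation:
width / length = 4.8 / 9.3 = 0.516129
angle = arcsin(0.516129)
angle = 31.07 degrees

31.07


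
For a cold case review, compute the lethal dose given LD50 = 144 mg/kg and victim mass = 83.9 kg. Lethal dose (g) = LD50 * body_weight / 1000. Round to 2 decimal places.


Lethal dose calculation:
Lethal dose = LD50 * body_weight / 1000
= 144 * 83.9 / 1000
= 12081.6 / 1000
= 12.08 g

12.08


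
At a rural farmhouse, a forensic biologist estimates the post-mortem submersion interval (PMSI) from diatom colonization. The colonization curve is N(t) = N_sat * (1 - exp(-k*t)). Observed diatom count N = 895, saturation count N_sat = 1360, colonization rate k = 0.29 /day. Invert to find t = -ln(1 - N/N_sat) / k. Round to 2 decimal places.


PMSI from diatom colonization curve:
N / N_sat = 895 / 1360 = 0.658088
1 - N/N_sat = 0.341912
ln(1 - N/N_sat) = -1.073202
t = -ln(1 - N/N_sat) / k = -(-1.073202) / 0.29 = 3.70 days

3.70


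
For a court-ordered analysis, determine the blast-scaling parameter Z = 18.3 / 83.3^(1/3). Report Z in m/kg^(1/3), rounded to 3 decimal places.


Scaled distance calculation:
W^(1/3) = 83.3^(1/3) = 4.36732
Z = R / W^(1/3) = 18.3 / 4.36732
Z = 4.190 m/kg^(1/3)

4.190


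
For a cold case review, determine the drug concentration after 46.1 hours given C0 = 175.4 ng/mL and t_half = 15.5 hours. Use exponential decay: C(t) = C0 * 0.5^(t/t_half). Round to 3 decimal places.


Drug concentration decay:
Number of half-lives = t / t_half = 46.1 / 15.5 = 2.974194
Decay factor = 0.5^2.974194 = 0.12725604
C(t) = 175.4 * 0.12725604 = 22.321 ng/mL

22.321


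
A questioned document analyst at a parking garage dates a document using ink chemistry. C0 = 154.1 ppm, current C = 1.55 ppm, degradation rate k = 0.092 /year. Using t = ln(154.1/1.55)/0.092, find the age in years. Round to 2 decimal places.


Document age estimation:
C0/C = 154.1 / 1.55 = 99.419355
ln(C0/C) = 4.599347
t = 4.599347 / 0.092 = 49.99 years

49.99


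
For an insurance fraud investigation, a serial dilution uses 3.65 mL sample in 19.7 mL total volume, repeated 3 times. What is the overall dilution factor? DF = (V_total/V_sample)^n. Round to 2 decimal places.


Dilution factor calculation:
Single dilution = V_total / V_sample = 19.7 / 3.65 ≈ 5.39726
Number of dilutions = 3
Total DF = (19.7 / 3.65)^3 (full precision, rounded at the end) = 157.22

157.22


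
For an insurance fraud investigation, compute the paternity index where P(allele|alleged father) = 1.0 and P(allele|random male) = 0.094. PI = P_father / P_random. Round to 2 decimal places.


Paternity Index calculation:
PI = P(allele|father) / P(allele|random)
PI = 1.0 / 0.094
PI = 10.64

10.64


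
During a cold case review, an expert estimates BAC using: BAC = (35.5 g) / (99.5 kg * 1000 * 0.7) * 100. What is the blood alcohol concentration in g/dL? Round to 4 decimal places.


Applying the Widmark formula:
BAC = (dose_g / (body_wt * 1000 * r)) * 100
Denominator = 99.5 * 1000 * 0.7 = 69650
BAC = (35.5 / 69650) * 100
BAC = 0.0510 g/dL

0.0510


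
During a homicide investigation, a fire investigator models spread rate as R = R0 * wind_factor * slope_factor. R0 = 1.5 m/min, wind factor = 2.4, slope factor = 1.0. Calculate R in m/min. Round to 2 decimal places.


Fire spread rate calculation:
R = R0 * wind_factor * slope_factor
= 1.5 * 2.4 * 1.0
= 3.6 * 1.0
= 3.60 m/min

3.60


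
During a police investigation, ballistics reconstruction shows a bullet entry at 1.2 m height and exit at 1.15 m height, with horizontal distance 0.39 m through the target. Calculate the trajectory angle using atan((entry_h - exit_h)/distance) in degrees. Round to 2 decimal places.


Bullet trajectory angle:
Height difference = 1.2 - 1.15 = 0.05 m
angle = atan(0.05 / 0.39)
angle = atan(0.128205)
angle = 7.31 degrees

7.31


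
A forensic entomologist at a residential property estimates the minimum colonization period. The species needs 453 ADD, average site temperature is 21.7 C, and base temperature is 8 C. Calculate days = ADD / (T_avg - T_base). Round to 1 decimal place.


Insect development time:
Effective temperature = avg_temp - T_base = 21.7 - 8 = 13.7 C
Days = ADD / effective_temp = 453 / 13.7 = 33.1 days

33.1


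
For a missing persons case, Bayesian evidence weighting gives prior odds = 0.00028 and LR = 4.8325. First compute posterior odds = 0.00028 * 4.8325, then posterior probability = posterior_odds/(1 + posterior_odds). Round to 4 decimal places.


Bayesian evidence evaluation:
Posterior odds = prior_odds * LR = 0.00028 * 4.8325 = 0.0013531
Posterior probability = posterior_odds / (1 + posterior_odds)
= 0.0013531 / (1 + 0.0013531)
= 0.0013531 / 1.0013531
= 0.0014

0.0014


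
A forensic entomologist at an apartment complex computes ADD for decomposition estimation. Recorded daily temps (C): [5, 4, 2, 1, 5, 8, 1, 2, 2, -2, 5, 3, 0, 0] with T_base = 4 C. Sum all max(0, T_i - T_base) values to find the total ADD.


Computing ADD day by day:
Day 1: max(0, 5 - 4) = 1
Day 2: max(0, 4 - 4) = 0
Day 3: max(0, 2 - 4) = 0
Day 4: max(0, 1 - 4) = 0
Day 5: max(0, 5 - 4) = 1
Day 6: max(0, 8 - 4) = 4
Day 7: max(0, 1 - 4) = 0
Day 8: max(0, 2 - 4) = 0
Day 9: max(0, 2 - 4) = 0
Day 10: max(0, -2 - 4) = 0
Day 11: max(0, 5 - 4) = 1
Day 12: max(0, 3 - 4) = 0
Day 13: max(0, 0 - 4) = 0
Day 14: max(0, 0 - 4) = 0
Total ADD = 7

7


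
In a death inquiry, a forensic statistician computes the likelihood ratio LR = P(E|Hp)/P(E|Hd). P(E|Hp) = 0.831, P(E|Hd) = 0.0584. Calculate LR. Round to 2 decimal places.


Likelihood ratio calculation:
LR = P(E|Hp) / P(E|Hd)
LR = 0.831 / 0.0584
LR = 14.23

14.23


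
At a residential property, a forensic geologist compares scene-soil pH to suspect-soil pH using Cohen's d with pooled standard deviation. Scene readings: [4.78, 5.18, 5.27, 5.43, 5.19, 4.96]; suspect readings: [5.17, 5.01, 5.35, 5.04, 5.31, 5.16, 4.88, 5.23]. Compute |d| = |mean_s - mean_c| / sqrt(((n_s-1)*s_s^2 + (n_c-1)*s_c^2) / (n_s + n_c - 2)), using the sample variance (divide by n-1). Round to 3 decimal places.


Pooled-variance Cohen's d for soil pH comparison:
Scene mean = 30.81 / 6 = 5.135
Suspect mean = 41.15 / 8 = 5.14375
Scene sample variance s_s^2 = 0.05339
Suspect sample variance s_c^2 = 0.025255
Pooled variance = ((n_s-1)*s_s^2 + (n_c-1)*s_c^2) / (n_s + n_c - 2) = 0.036978
Pooled SD = sqrt(0.036978) = 0.192297
Mean difference = -0.00875
|d| = |-0.00875| / 0.192297 = 0.046

0.046


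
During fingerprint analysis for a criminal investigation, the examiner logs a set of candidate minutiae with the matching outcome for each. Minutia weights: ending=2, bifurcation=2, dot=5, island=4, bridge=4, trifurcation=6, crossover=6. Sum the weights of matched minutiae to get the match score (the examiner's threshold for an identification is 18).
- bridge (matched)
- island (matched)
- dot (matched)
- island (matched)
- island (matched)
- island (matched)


Weighted minutiae match score:
  bridge: matched, +4 (running total 4)
  island: matched, +4 (running total 8)
  dot: matched, +5 (running total 13)
  island: matched, +4 (running total 17)
  island: matched, +4 (running total 21)
  island: matched, +4 (running total 25)
Total score = 25
Threshold = 18; verdict = identification

25


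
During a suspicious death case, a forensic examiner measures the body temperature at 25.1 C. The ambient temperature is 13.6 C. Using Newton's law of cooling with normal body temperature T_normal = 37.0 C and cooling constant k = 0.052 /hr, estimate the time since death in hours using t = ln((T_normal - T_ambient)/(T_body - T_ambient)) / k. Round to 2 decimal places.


Using Newton's law of cooling:
t = ln((T_normal - T_ambient) / (T_body - T_ambient)) / k
T_normal - T_ambient = 23.4
T_body - T_ambient = 11.5
Ratio = 2.034783
ln(ratio) = 0.710389
t = 0.710389 / 0.052 = 13.66 hours

13.66


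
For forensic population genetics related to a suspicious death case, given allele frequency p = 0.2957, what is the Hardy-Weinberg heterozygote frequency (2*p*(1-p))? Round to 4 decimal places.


Hardy-Weinberg heterozygote frequency:
q = 1 - p = 1 - 0.2957 = 0.7043
2pq = 2 * 0.2957 * 0.7043 = 0.4165

0.4165


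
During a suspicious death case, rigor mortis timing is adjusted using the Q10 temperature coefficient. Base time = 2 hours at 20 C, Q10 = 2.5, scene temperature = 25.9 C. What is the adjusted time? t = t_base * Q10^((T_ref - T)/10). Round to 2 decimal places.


Rigor mortis time adjustment:
Exponent = (T_ref - T_actual) / 10 = (20 - 25.9) / 10 = -0.59
Q10 factor = 2.5^-0.59 = 0.58239
t_adjusted = 2 * 0.58239 = 1.16 hours

1.16


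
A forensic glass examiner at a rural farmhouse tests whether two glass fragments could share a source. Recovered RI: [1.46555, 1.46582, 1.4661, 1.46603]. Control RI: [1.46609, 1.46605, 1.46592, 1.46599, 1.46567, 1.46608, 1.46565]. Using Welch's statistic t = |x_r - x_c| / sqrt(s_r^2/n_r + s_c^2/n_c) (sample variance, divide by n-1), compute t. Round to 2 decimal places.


Welch's t-criterion for glass RI comparison:
Recovered mean = sum / n_r = 5.8635 / 4 = 1.465875
Control mean = sum / n_c = 10.26145 / 7 = 1.4659214
Recovered sample variance s_r^2 = 6.11e-08
Control sample variance s_c^2 = 3.5281e-08
Welch SE (unpooled) = sqrt(s_r^2/n_r + s_c^2/n_c) = sqrt(1.5275e-08 + 5.04014e-09) = sqrt(2.03151e-08) = 0.000142531
|mean_r - mean_c| = 4.64286e-05
t = 4.64286e-05 / 0.000142531 = 0.33

0.33


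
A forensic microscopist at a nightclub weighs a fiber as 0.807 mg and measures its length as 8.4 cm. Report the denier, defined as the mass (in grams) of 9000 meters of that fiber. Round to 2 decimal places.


Denier calculation:
Mass in grams = 0.807 mg / 1000 = 0.000807 g
Length in meters = 8.4 cm / 100 = 0.084 m
Linear density = mass / length = 0.000807 / 0.084 = 0.00960714 g/m
Denier = (g/m) * 9000 = 0.00960714 * 9000 = 86.46

86.46


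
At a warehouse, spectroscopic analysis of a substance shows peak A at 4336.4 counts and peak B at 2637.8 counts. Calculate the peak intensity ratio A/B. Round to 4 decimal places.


Spectral peak ratio:
Peak A = 4336.4 counts
Peak B = 2637.8 counts
Ratio = 4336.4 / 2637.8 = 1.6439

1.6439


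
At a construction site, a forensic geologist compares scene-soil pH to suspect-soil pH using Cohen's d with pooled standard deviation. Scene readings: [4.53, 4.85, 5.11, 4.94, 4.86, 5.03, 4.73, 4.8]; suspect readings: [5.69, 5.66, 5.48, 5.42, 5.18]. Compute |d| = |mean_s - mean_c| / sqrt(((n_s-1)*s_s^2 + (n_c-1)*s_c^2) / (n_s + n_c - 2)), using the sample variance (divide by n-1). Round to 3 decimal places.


Pooled-variance Cohen's d for soil pH comparison:
Scene mean = 38.85 / 8 = 4.85625
Suspect mean = 27.43 / 5 = 5.486
Scene sample variance s_s^2 = 0.032455
Suspect sample variance s_c^2 = 0.04248
Pooled variance = ((n_s-1)*s_s^2 + (n_c-1)*s_c^2) / (n_s + n_c - 2) = 0.036101
Pooled SD = sqrt(0.036101) = 0.190003
Mean difference = -0.62975
|d| = |-0.62975| / 0.190003 = 3.314

3.314


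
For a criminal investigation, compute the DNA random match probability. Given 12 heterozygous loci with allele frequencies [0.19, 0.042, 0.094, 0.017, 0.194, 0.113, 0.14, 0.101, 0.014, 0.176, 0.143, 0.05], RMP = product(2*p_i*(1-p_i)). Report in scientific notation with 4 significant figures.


Computing RMP for 12 loci:
Locus 1: 2 * 0.19 * 0.81 = 0.3078
Locus 2: 2 * 0.042 * 0.958 = 0.080472
Locus 3: 2 * 0.094 * 0.906 = 0.170328
Locus 4: 2 * 0.017 * 0.983 = 0.033422
Locus 5: 2 * 0.194 * 0.806 = 0.312728
Locus 6: 2 * 0.113 * 0.887 = 0.200462
Locus 7: 2 * 0.14 * 0.86 = 0.2408
Locus 8: 2 * 0.101 * 0.899 = 0.181598
Locus 9: 2 * 0.014 * 0.986 = 0.027608
Locus 10: 2 * 0.176 * 0.824 = 0.290048
Locus 11: 2 * 0.143 * 0.857 = 0.245102
Locus 12: 2 * 0.05 * 0.95 = 0.095
RMP = 7.207e-11

7.207e-11


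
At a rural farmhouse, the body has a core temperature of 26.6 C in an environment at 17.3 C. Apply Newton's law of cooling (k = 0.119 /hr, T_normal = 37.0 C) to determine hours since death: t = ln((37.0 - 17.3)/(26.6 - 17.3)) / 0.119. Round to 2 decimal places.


Using Newton's law of cooling:
t = ln((T_normal - T_ambient) / (T_body - T_ambient)) / k
T_normal - T_ambient = 19.7
T_body - T_ambient = 9.3
Ratio = 2.11828
ln(ratio) = 0.750604
t = 0.750604 / 0.119 = 6.31 hours

6.31


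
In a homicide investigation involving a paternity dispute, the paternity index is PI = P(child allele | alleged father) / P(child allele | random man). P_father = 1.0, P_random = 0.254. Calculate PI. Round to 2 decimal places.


Paternity Index calculation:
PI = P(allele|father) / P(allele|random)
PI = 1.0 / 0.254
PI = 3.94

3.94


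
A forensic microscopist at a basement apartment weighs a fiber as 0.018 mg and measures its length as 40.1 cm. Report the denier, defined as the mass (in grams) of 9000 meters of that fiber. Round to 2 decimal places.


Denier calculation:
Mass in grams = 0.018 mg / 1000 = 0.000018 g
Length in meters = 40.1 cm / 100 = 0.401 m
Linear density = mass / length = 0.000018 / 0.401 = 0.00004489 g/m
Denier = (g/m) * 9000 = 0.00004489 * 9000 = 0.40

0.40


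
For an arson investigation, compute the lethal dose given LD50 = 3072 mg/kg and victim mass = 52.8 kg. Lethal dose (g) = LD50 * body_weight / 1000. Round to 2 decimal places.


Lethal dose calculation:
Lethal dose = LD50 * body_weight / 1000
= 3072 * 52.8 / 1000
= 162201.6 / 1000
= 162.20 g

162.20


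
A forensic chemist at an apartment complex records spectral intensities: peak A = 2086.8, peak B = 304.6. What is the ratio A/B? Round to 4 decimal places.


Spectral peak ratio:
Peak A = 2086.8 counts
Peak B = 304.6 counts
Ratio = 2086.8 / 304.6 = 6.8510

6.8510


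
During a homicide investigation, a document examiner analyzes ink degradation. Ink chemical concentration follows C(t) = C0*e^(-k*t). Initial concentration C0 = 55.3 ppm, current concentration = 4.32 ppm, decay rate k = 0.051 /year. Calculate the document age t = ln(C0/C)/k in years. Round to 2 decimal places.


Document age estimation:
C0/C = 55.3 / 4.32 = 12.800926
ln(C0/C) = 2.549518
t = 2.549518 / 0.051 = 49.99 years

49.99
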